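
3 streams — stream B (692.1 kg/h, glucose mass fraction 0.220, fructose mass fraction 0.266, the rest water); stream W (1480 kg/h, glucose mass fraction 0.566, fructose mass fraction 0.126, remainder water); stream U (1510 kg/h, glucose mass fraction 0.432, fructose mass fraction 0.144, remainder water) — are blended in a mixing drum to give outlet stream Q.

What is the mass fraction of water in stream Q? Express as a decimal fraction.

0.394

Total flow out = 692.1 + 1480 + 1510 = 3682.1 kg/h.
water in = 692.1×0.514 + 1480×0.308 + 1510×0.424 = 1451.8 kg/h.
water mass fraction in Q = 1451.8/3682.1 = 0.394.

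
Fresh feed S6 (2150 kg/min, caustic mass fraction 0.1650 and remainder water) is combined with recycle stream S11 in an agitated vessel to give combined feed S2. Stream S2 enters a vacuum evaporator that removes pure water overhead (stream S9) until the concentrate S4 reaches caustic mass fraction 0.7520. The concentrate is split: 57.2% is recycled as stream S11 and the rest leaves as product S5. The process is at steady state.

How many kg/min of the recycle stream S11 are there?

Overall caustic balance (none leaves overhead): caustic in fresh feed = caustic in product, i.e. 2150×0.165 = (1−0.572)·S4·0.752.
S4 = 354.75/(0.752×0.428) = 1102.2 kg/min.
Recycle S11 = 0.572×1102.2 = 630.46 kg/min.

630.5 kg/min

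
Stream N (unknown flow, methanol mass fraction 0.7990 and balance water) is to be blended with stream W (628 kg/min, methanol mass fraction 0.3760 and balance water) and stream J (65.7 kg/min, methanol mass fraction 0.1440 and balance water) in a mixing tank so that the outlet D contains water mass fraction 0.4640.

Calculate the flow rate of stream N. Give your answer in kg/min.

480 kg/min

Let N be the unknown flow. Total out = 693.7 + N.
water balance: 448.11 + 0.201·N = 0.464·(693.7 + N)
(0.201 − 0.464)·N = 0.464×693.7 − 448.11 = -126.23
N = -126.23 / -0.263 = 479.98 kg/min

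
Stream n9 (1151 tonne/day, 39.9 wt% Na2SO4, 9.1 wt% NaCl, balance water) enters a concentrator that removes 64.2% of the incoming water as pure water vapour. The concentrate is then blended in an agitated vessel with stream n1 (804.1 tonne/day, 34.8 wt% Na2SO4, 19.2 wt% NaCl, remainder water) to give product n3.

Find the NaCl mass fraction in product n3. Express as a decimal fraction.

0.164

Vapour removed = 0.642×0.510×1151 = 376.86 tonne/day; concentrate = 774.14 tonne/day.
NaCl reaching the mixer = 104.74 (from concentrate) + 804.1×0.192 = 259.13 tonne/day.
Product flow = 774.14 + 804.1 = 1578.2 tonne/day; NaCl fraction = 0.164.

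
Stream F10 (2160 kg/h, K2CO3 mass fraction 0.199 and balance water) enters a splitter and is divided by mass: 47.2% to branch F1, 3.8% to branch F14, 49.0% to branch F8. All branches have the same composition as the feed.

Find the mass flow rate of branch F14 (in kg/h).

Branch F14 flow = 0.038×2160 = 82.08 kg/h.

82.08 kg/h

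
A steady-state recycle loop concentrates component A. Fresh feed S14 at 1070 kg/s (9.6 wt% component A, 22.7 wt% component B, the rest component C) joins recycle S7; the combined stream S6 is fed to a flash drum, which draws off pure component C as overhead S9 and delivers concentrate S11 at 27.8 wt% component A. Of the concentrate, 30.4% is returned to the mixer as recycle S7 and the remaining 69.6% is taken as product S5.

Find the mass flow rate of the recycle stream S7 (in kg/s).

161.4 kg/s

Overall component A balance (none leaves overhead): component A in fresh feed = component A in product, i.e. 1070×0.096 = (1−0.304)·S11·0.278.
S11 = 102.72/(0.278×0.696) = 530.89 kg/s.
Recycle S7 = 0.304×530.89 = 161.39 kg/s.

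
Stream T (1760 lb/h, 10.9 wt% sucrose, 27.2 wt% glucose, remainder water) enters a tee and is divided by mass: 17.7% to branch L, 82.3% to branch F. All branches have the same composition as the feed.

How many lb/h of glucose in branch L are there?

Branch L total = 0.177×1760 = 311.52 lb/h.
glucose in L = 0.272×311.52 = 84.733 lb/h.

84.73 lb/h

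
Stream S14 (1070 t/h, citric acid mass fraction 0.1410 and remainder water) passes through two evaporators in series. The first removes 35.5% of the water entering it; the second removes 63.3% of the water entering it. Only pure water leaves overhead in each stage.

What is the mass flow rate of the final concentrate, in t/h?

water in feed = 1070×0.859 = 919.13 t/h.
After stage 1: water left = (1−0.355)×919.13 = 592.84; stream total = 743.71 t/h.
After stage 2: water left = (1−0.633)×592.84 = 217.57; final concentrate = 368.44 t/h.

368.4 t/h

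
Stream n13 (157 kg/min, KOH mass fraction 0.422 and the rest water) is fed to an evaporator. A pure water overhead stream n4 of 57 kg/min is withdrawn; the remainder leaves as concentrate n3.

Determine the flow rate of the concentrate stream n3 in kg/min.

Concentrate = 157 − 57 = 100 kg/min.

100 kg/min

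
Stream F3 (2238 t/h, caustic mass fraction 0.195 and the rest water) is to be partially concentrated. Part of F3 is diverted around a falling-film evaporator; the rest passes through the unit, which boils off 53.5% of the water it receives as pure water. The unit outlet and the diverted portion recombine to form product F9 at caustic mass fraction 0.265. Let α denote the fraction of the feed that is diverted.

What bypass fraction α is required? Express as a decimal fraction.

0.387

All 2238×0.195 = 436.41 t/h of caustic reaches F9, so F9 = 436.41/0.265 = 1646.8 t/h and vapour = 591.17 t/h.
The evaporator receives (1−α)·2238 of feed at 0.805 water and removes 0.535 of that water:
0.535×0.805×(1−α)×2238 = 591.17
(1−α) = 591.17/963.85 = 0.6133;  α = 0.3867.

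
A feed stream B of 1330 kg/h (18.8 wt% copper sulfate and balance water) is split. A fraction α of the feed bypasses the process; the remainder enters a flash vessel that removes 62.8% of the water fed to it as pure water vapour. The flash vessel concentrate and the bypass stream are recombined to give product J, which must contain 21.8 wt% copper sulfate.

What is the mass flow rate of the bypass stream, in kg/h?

All 1330×0.188 = 250.04 kg/h of copper sulfate reaches J, so J = 250.04/0.218 = 1147 kg/h and vapour = 183.03 kg/h.
The evaporator receives (1−α)·1330 of feed at 0.812 water and removes 0.628 of that water:
0.628×0.812×(1−α)×1330 = 183.03
(1−α) = 183.03/678.21 = 0.2699;  α = 0.7301.
Bypass flow = 0.7301×1330 = 971.08 kg/h.

971.1 kg/h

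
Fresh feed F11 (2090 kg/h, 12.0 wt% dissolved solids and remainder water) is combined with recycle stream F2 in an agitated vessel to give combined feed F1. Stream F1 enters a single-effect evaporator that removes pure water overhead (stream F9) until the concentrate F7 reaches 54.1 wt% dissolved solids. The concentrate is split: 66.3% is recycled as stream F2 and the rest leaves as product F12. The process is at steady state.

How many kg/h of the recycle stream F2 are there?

912 kg/h

Overall dissolved solids balance (none leaves overhead): dissolved solids in fresh feed = dissolved solids in product, i.e. 2090×0.120 = (1−0.663)·F7·0.541.
F7 = 250.8/(0.541×0.337) = 1375.6 kg/h.
Recycle F2 = 0.663×1375.6 = 912.04 kg/h.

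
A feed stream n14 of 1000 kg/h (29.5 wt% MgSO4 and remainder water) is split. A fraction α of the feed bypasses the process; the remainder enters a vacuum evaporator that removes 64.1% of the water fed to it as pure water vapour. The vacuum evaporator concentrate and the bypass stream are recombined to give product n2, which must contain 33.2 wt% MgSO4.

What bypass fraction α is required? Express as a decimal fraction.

All 1000×0.295 = 295 kg/h of MgSO4 reaches n2, so n2 = 295/0.332 = 888.55 kg/h and vapour = 111.45 kg/h.
The evaporator receives (1−α)·1000 of feed at 0.705 water and removes 0.641 of that water:
0.641×0.705×(1−α)×1000 = 111.45
(1−α) = 111.45/451.91 = 0.2466;  α = 0.7534.

0.753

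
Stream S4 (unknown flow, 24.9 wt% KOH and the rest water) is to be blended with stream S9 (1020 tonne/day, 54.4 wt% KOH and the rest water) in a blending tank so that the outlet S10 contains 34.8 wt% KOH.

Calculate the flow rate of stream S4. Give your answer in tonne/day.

Let S4 be the unknown flow. Total out = 1020 + S4.
KOH balance: 554.88 + 0.249·S4 = 0.348·(1020 + S4)
(0.249 − 0.348)·S4 = 0.348×1020 − 554.88 = -199.92
S4 = -199.92 / -0.099 = 2019.4 tonne/day

2019 tonne/day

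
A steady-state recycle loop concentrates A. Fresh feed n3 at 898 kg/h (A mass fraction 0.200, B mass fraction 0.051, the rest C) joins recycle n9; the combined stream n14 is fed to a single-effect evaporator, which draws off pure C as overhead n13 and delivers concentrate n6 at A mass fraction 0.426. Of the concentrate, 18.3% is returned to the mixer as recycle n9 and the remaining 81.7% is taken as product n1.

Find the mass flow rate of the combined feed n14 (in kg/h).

992.4 kg/h

Overall A balance (none leaves overhead): A in fresh feed = A in product, i.e. 898×0.200 = (1−0.183)·n6·0.426.
n6 = 179.6/(0.426×0.817) = 516.03 kg/h.
Recycle n9 = 0.183×516.03 = 94.433 kg/h.
Combined feed n14 = 898 + 94.433 = 992.43 kg/h.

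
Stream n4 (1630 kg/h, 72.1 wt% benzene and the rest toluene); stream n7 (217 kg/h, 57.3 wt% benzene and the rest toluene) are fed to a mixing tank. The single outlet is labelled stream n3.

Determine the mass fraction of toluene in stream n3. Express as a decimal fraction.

0.296

Total flow out = 1630 + 217 = 1847 kg/h.
toluene in = 1630×0.279 + 217×0.427 = 547.43 kg/h.
toluene mass fraction in n3 = 547.43/1847 = 0.296.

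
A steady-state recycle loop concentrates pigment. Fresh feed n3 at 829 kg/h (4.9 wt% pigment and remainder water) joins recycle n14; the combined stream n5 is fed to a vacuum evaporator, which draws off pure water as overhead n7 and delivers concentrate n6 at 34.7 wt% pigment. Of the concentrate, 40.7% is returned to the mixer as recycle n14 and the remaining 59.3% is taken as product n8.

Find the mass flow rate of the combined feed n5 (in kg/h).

909.3 kg/h

Overall pigment balance (none leaves overhead): pigment in fresh feed = pigment in product, i.e. 829×0.049 = (1−0.407)·n6·0.347.
n6 = 40.621/(0.347×0.593) = 197.41 kg/h.
Recycle n14 = 0.407×197.41 = 80.345 kg/h.
Combined feed n5 = 829 + 80.345 = 909.35 kg/h.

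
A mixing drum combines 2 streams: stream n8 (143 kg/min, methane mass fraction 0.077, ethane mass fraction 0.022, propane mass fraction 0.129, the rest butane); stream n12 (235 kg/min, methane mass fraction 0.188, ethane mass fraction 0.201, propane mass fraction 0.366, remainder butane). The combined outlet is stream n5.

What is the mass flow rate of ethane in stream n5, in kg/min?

ethane out = ethane in = 143×0.022 + 235×0.201 = 50.381 kg/min.

50.38 kg/min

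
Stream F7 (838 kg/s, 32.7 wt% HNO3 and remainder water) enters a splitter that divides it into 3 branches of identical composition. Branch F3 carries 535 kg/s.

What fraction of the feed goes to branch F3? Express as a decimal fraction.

Fraction to F3 = 535/838 = 0.6384.

0.638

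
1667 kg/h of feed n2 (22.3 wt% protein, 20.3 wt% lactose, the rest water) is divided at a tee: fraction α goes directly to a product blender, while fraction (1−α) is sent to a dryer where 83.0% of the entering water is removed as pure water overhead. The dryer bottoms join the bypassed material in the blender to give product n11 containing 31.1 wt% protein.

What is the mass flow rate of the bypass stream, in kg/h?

All 1667×0.223 = 371.74 kg/h of protein reaches n11, so n11 = 371.74/0.311 = 1195.3 kg/h and vapour = 471.69 kg/h.
The evaporator receives (1−α)·1667 of feed at 0.574 water and removes 0.830 of that water:
0.830×0.574×(1−α)×1667 = 471.69
(1−α) = 471.69/794.19 = 0.5939;  α = 0.4061.
Bypass flow = 0.4061×1667 = 676.93 kg/h.

676.9 kg/h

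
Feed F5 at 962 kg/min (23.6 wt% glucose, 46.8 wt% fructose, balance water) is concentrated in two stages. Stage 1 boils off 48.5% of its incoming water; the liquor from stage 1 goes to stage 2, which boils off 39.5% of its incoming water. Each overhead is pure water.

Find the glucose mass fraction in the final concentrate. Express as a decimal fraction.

water in feed = 962×0.296 = 284.75 kg/min.
After stage 1: water left = (1−0.485)×284.75 = 146.65; stream total = 823.9 kg/min.
After stage 2: water left = (1−0.395)×146.65 = 88.722; final concentrate = 765.97 kg/min.
glucose fraction = 227.03/765.97 = 0.2964.

0.2964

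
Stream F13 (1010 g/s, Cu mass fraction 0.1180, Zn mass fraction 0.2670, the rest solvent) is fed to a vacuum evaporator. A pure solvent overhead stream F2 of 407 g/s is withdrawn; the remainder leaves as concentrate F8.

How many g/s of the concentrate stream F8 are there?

Concentrate = 1010 − 407 = 603 g/s.

603 g/s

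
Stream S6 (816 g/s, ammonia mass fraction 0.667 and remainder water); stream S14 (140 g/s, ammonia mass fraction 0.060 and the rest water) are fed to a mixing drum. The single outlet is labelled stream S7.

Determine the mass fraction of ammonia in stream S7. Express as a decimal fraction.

Total flow out = 816 + 140 = 956 g/s.
ammonia in = 816×0.667 + 140×0.060 = 552.67 g/s.
ammonia mass fraction in S7 = 552.67/956 = 0.578.

0.578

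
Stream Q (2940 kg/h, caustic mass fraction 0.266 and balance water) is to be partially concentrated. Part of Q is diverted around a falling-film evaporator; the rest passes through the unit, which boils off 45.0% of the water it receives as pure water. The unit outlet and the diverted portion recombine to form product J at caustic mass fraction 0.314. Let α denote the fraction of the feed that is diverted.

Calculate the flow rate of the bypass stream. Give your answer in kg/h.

1579 kg/h

All 2940×0.266 = 782.04 kg/h of caustic reaches J, so J = 782.04/0.314 = 2490.6 kg/h and vapour = 449.43 kg/h.
The evaporator receives (1−α)·2940 of feed at 0.734 water and removes 0.450 of that water:
0.450×0.734×(1−α)×2940 = 449.43
(1−α) = 449.43/971.08 = 0.4628;  α = 0.5372.
Bypass flow = 0.5372×2940 = 1579.3 kg/h.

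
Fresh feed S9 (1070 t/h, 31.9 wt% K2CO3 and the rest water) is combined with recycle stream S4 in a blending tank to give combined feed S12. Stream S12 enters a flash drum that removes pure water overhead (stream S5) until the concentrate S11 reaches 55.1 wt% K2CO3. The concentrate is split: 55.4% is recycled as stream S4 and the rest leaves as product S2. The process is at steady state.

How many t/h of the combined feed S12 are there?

1839 t/h

Overall K2CO3 balance (none leaves overhead): K2CO3 in fresh feed = K2CO3 in product, i.e. 1070×0.319 = (1−0.554)·S11·0.551.
S11 = 341.33/(0.551×0.446) = 1389 t/h.
Recycle S4 = 0.554×1389 = 769.48 t/h.
Combined feed S12 = 1070 + 769.48 = 1839.5 t/h.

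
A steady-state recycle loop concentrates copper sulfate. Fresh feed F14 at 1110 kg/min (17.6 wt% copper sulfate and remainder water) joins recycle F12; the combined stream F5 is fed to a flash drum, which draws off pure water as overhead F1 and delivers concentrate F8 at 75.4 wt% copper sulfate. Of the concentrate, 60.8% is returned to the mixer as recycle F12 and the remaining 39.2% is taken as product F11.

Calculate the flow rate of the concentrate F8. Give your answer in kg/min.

661 kg/min

Overall copper sulfate balance (none leaves overhead): copper sulfate in fresh feed = copper sulfate in product, i.e. 1110×0.176 = (1−0.608)·F8·0.754.
F8 = 195.36/(0.754×0.392) = 660.96 kg/min.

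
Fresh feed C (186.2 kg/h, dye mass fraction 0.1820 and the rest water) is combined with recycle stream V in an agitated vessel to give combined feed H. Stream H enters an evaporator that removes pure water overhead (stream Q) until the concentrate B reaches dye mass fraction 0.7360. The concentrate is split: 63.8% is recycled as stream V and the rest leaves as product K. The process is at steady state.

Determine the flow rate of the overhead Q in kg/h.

140.2 kg/h

Overall dye balance (none leaves overhead): dye in fresh feed = dye in product, i.e. 186.2×0.182 = (1−0.638)·B·0.736.
B = 33.888/(0.736×0.362) = 127.19 kg/h.
Recycle V = 0.638×127.19 = 81.149 kg/h.
Combined feed H = 186.2 + 81.149 = 267.35 kg/h.
Overhead Q = H − B = 267.35 − 127.19 = 140.16 kg/h.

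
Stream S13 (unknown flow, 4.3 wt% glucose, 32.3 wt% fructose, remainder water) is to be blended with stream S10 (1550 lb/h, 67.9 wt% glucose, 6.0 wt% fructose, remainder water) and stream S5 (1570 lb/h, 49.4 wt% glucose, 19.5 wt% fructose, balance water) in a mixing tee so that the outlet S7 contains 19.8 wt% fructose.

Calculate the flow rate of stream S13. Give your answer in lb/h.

Let S13 be the unknown flow. Total out = 3120 + S13.
fructose balance: 399.15 + 0.323·S13 = 0.198·(3120 + S13)
(0.323 − 0.198)·S13 = 0.198×3120 − 399.15 = 218.61
S13 = 218.61 / 0.125 = 1748.9 lb/h

1749 lb/h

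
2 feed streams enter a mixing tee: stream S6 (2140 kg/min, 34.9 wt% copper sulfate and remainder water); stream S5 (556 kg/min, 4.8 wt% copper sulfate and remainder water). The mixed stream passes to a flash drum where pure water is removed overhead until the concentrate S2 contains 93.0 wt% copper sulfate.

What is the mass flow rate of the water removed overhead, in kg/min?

copper sulfate entering = 2140×0.349 + 556×0.048 = 773.55 kg/min.
All copper sulfate reports to S2, so S2 = 773.55/0.930 = 831.77 kg/min.
Total feed = 2696 kg/min; overhead = 2696 − 831.77 = 1864.2 kg/min.

1864 kg/min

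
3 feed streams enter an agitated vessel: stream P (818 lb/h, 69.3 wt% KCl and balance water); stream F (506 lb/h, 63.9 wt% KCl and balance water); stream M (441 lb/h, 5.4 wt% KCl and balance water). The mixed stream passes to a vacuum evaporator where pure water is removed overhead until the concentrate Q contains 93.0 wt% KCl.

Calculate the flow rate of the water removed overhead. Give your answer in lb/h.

782.2 lb/h

KCl entering = 818×0.693 + 506×0.639 + 441×0.054 = 914.02 lb/h.
All KCl reports to Q, so Q = 914.02/0.930 = 982.82 lb/h.
Total feed = 1765 lb/h; overhead = 1765 − 982.82 = 782.18 lb/h.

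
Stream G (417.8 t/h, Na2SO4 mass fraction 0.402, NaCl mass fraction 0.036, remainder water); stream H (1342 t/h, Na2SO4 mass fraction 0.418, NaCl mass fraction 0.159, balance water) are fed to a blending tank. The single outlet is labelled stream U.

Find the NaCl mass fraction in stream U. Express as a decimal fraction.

0.130

Total flow out = 417.8 + 1342 = 1759.8 t/h.
NaCl in = 417.8×0.036 + 1342×0.159 = 228.42 t/h.
NaCl mass fraction in U = 228.42/1759.8 = 0.130.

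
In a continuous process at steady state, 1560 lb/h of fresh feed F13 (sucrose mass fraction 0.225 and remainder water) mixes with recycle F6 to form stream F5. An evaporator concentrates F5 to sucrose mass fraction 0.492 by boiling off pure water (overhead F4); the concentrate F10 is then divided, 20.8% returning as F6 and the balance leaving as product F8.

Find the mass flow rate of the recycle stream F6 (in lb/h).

187.4 lb/h

Overall sucrose balance (none leaves overhead): sucrose in fresh feed = sucrose in product, i.e. 1560×0.225 = (1−0.208)·F10·0.492.
F10 = 351/(0.492×0.792) = 900.78 lb/h.
Recycle F6 = 0.208×900.78 = 187.36 lb/h.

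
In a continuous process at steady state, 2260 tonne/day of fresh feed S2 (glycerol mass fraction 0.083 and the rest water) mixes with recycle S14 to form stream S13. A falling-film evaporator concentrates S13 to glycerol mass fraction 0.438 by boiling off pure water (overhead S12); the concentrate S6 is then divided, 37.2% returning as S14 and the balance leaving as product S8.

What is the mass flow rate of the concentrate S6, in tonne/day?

Overall glycerol balance (none leaves overhead): glycerol in fresh feed = glycerol in product, i.e. 2260×0.083 = (1−0.372)·S6·0.438.
S6 = 187.58/(0.438×0.628) = 681.95 tonne/day.

682 tonne/day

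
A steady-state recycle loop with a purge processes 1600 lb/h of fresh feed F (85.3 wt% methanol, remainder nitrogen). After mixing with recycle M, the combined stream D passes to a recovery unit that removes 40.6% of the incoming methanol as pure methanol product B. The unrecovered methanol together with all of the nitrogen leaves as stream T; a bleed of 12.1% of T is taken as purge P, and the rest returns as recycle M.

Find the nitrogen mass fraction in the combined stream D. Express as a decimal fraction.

0.405

nitrogen enters only via F and leaves only via the purge: 1600×0.147 = 0.121×(nitrogen in T), and the recovery unit passes all nitrogen, so nitrogen in D = nitrogen in T = 1943.8 lb/h.
methanol in D: m_A = 1600×0.853 + (1−0.121)·(1−0.406)·m_A, so m_A = 1364.8/0.4779 = 2856 lb/h.
D = 2856 + 1943.8 = 4799.8 lb/h.
nitrogen fraction in D = 1943.8/4799.8 = 0.405.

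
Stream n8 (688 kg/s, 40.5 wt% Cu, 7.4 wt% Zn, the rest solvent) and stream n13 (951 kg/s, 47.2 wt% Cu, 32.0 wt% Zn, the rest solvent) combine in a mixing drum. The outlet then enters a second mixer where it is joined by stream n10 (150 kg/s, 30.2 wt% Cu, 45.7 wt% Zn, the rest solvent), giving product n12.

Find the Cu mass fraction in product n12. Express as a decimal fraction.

Overall, product flow = 1789 kg/s.
Cu in = 688×0.405 + 951×0.472 + 150×0.302 = 772.81 kg/s.
Cu fraction in n12 = 0.432.

0.432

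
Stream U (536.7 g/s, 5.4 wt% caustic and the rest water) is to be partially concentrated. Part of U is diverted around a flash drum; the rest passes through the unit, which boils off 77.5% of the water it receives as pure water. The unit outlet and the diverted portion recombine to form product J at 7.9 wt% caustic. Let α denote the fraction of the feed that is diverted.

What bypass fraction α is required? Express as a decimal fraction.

All 536.7×0.054 = 28.982 g/s of caustic reaches J, so J = 28.982/0.079 = 366.86 g/s and vapour = 169.84 g/s.
The evaporator receives (1−α)·536.7 of feed at 0.946 water and removes 0.775 of that water:
0.775×0.946×(1−α)×536.7 = 169.84
(1−α) = 169.84/393.48 = 0.4316;  α = 0.5684.

0.568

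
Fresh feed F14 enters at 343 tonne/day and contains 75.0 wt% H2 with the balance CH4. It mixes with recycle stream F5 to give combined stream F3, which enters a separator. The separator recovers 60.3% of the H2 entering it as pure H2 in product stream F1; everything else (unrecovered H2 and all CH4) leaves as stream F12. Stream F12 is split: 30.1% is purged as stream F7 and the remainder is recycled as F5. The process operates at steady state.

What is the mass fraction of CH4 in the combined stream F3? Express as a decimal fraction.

CH4 enters only via F14 and leaves only via the purge: 343×0.250 = 0.301×(CH4 in F12), and the separator passes all CH4, so CH4 in F3 = CH4 in F12 = 284.88 tonne/day.
H2 in F3: m_A = 343×0.750 + (1−0.301)·(1−0.603)·m_A, so m_A = 257.25/0.7225 = 356.06 tonne/day.
F3 = 356.06 + 284.88 = 640.94 tonne/day.
CH4 fraction in F3 = 284.88/640.94 = 0.4445.

0.4445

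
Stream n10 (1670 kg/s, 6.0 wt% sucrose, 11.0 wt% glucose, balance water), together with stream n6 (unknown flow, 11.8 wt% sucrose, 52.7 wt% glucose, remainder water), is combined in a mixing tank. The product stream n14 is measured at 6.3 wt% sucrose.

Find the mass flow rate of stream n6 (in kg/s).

91.09 kg/s

Let n6 be the unknown flow. Total out = 1670 + n6.
sucrose balance: 100.2 + 0.118·n6 = 0.063·(1670 + n6)
(0.118 − 0.063)·n6 = 0.063×1670 − 100.2 = 5.01
n6 = 5.01 / 0.055 = 91.091 kg/s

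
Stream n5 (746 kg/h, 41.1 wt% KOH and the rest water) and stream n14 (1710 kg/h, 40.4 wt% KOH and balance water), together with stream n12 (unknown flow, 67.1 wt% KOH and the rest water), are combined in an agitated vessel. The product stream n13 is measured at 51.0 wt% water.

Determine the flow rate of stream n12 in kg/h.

Let n12 be the unknown flow. Total out = 2456 + n12.
water balance: 1458.6 + 0.329·n12 = 0.510·(2456 + n12)
(0.329 − 0.510)·n12 = 0.510×2456 − 1458.6 = -205.99
n12 = -205.99 / -0.181 = 1138.1 kg/h

1138 kg/h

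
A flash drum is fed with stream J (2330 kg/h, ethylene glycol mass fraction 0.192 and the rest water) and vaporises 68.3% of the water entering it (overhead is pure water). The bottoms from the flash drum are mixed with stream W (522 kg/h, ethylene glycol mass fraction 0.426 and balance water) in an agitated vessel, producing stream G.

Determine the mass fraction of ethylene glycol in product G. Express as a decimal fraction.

Vapour removed = 0.683×0.808×2330 = 1285.8 kg/h; concentrate = 1044.2 kg/h.
ethylene glycol reaching the mixer = 447.36 (from concentrate) + 522×0.426 = 669.73 kg/h.
Product flow = 1044.2 + 522 = 1566.2 kg/h; ethylene glycol fraction = 0.428.

0.428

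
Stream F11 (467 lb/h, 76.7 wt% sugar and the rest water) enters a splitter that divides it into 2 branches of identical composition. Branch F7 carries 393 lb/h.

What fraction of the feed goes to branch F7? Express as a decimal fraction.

0.842

Fraction to F7 = 393/467 = 0.8415.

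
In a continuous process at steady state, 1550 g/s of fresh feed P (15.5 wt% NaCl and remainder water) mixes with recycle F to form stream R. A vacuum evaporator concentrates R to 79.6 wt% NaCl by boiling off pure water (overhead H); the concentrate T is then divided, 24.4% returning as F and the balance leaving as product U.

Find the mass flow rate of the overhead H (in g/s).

1248 g/s

Overall NaCl balance (none leaves overhead): NaCl in fresh feed = NaCl in product, i.e. 1550×0.155 = (1−0.244)·T·0.796.
T = 240.25/(0.796×0.756) = 399.23 g/s.
Recycle F = 0.244×399.23 = 97.413 g/s.
Combined feed R = 1550 + 97.413 = 1647.4 g/s.
Overhead H = R − T = 1647.4 − 399.23 = 1248.2 g/s.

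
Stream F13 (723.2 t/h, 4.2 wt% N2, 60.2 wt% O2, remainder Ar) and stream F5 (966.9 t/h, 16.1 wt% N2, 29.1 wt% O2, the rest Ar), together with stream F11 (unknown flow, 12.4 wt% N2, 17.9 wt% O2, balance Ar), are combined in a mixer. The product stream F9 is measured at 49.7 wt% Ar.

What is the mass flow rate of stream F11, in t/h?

Let F11 be the unknown flow. Total out = 1690.1 + F11.
Ar balance: 787.32 + 0.697·F11 = 0.497·(1690.1 + F11)
(0.697 − 0.497)·F11 = 0.497×1690.1 − 787.32 = 52.659
F11 = 52.659 / 0.200 = 263.3 t/h

263.3 t/h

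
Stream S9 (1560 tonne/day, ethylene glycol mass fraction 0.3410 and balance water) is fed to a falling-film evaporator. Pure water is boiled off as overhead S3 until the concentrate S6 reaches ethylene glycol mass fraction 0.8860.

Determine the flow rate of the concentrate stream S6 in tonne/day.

ethylene glycol is conserved: 1560×0.341 = 531.96 tonne/day all reports to the concentrate.
Concentrate = 531.96/(target fraction) = 600.41 tonne/day.

600.4 tonne/day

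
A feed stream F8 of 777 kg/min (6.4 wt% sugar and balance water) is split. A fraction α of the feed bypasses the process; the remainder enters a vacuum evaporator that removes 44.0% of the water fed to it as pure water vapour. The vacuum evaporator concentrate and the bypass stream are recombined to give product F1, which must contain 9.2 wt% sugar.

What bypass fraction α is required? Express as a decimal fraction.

0.261

All 777×0.064 = 49.728 kg/min of sugar reaches F1, so F1 = 49.728/0.092 = 540.52 kg/min and vapour = 236.48 kg/min.
The evaporator receives (1−α)·777 of feed at 0.936 water and removes 0.440 of that water:
0.440×0.936×(1−α)×777 = 236.48
(1−α) = 236.48/320 = 0.7390;  α = 0.2610.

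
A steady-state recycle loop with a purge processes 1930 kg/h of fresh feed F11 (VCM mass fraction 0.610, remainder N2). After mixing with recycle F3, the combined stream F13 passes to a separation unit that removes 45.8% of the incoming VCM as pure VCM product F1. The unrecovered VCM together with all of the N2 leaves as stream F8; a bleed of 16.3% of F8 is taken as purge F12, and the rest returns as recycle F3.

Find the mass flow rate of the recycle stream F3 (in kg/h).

4843 kg/h

N2 enters only via F11 and leaves only via the purge: 1930×0.390 = 0.163×(N2 in F8), and the separation unit passes all N2, so N2 in F13 = N2 in F8 = 4617.8 kg/h.
VCM in F13: m_A = 1930×0.610 + (1−0.163)·(1−0.458)·m_A, so m_A = 1177.3/0.5463 = 2154.9 kg/h.
F8 = (1−0.458)×2154.9 + 4617.8 = 5785.7 kg/h.
Recycle F3 = (1−0.163)×5785.7 = 4842.7 kg/h.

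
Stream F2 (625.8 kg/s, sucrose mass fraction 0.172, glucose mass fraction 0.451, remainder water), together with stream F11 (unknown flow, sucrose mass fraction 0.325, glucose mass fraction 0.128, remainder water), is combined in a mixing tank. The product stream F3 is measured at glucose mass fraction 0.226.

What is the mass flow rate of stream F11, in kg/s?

1437 kg/s

Let F11 be the unknown flow. Total out = 625.8 + F11.
glucose balance: 282.24 + 0.128·F11 = 0.226·(625.8 + F11)
(0.128 − 0.226)·F11 = 0.226×625.8 − 282.24 = -140.8
F11 = -140.8 / -0.098 = 1436.8 kg/s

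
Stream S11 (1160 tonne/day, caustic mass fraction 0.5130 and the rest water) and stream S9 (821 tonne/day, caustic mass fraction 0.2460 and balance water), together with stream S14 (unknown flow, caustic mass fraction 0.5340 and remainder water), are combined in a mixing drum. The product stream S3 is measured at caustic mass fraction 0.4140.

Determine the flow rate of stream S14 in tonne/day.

Let S14 be the unknown flow. Total out = 1981 + S14.
caustic balance: 797.05 + 0.534·S14 = 0.414·(1981 + S14)
(0.534 − 0.414)·S14 = 0.414×1981 − 797.05 = 23.088
S14 = 23.088 / 0.120 = 192.4 tonne/day

192.4 tonne/day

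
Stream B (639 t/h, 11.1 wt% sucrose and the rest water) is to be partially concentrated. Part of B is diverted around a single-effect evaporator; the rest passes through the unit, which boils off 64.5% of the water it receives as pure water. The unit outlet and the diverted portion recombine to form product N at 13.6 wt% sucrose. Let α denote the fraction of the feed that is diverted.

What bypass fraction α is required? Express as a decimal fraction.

All 639×0.111 = 70.929 t/h of sucrose reaches N, so N = 70.929/0.136 = 521.54 t/h and vapour = 117.46 t/h.
The evaporator receives (1−α)·639 of feed at 0.889 water and removes 0.645 of that water:
0.645×0.889×(1−α)×639 = 117.46
(1−α) = 117.46/366.41 = 0.3206;  α = 0.6794.

0.679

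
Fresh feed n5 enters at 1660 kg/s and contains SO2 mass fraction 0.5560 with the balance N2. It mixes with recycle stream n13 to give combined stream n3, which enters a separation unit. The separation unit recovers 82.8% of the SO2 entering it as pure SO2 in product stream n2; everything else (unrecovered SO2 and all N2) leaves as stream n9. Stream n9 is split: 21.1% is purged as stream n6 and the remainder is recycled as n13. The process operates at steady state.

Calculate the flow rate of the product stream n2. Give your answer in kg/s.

884.2 kg/s

SO2 in n3: m_A = 1660×0.556 + (1−0.211)·(1−0.828)·m_A, so m_A = 922.96/0.8643 = 1067.9 kg/s.
Product n2 = 0.828×1067.9 = 884.2 kg/s.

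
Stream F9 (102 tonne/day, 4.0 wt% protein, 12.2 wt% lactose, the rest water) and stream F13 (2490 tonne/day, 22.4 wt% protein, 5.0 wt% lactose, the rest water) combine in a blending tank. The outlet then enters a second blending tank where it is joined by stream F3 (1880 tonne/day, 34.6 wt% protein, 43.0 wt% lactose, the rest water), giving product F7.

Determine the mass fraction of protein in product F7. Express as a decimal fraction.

0.271

Overall, product flow = 4472 tonne/day.
protein in = 102×0.040 + 2490×0.224 + 1880×0.346 = 1212.3 tonne/day.
protein fraction in F7 = 0.271.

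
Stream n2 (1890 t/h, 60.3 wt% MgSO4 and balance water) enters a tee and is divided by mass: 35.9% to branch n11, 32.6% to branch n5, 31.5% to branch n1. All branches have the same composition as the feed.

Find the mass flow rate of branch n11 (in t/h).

Branch n11 flow = 0.359×1890 = 678.51 t/h.

678.5 t/h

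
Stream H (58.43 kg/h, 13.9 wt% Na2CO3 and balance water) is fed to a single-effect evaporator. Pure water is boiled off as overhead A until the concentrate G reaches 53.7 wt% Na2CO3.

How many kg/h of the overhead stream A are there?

Na2CO3 is conserved: 58.43×0.139 = 8.1218 kg/h all reports to the concentrate.
Concentrate = 8.1218/(target fraction) = 15.124 kg/h.
Overhead = 58.43 − 15.124 = 43.306 kg/h.

43.31 kg/h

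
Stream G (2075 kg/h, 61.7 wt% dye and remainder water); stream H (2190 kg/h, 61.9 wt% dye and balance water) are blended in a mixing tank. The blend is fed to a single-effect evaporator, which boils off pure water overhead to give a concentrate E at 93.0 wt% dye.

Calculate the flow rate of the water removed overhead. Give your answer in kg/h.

1431 kg/h

dye entering = 2075×0.617 + 2190×0.619 = 2635.9 kg/h.
All dye reports to E, so E = 2635.9/0.930 = 2834.3 kg/h.
Total feed = 4265 kg/h; overhead = 4265 − 2834.3 = 1430.7 kg/h.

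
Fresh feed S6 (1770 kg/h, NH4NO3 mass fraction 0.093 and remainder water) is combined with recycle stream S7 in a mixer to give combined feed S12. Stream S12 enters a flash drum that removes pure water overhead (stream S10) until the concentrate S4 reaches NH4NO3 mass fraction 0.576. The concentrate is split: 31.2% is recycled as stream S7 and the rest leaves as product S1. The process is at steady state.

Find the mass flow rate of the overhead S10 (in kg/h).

1484 kg/h

Overall NH4NO3 balance (none leaves overhead): NH4NO3 in fresh feed = NH4NO3 in product, i.e. 1770×0.093 = (1−0.312)·S4·0.576.
S4 = 164.61/(0.576×0.688) = 415.38 kg/h.
Recycle S7 = 0.312×415.38 = 129.6 kg/h.
Combined feed S12 = 1770 + 129.6 = 1899.6 kg/h.
Overhead S10 = S12 − S4 = 1899.6 − 415.38 = 1484.2 kg/h.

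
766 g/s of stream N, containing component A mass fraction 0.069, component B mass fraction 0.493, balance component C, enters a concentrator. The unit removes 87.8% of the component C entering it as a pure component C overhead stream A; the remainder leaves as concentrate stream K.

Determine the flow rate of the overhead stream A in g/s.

component C entering = 766×0.438 = 335.51 g/s; overhead removed = 0.878×335.51 = 294.58 g/s.

294.6 g/s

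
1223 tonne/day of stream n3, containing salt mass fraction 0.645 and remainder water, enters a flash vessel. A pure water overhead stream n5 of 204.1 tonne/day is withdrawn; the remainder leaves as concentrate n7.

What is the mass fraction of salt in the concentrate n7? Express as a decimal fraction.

0.774

salt is not removed: 1223×0.645 = 788.84 tonne/day of salt enters n7.
Concentrate = 1223 − 204.1 = 1018.9 tonne/day.
Mass fraction = 788.84/1018.9 = 0.774.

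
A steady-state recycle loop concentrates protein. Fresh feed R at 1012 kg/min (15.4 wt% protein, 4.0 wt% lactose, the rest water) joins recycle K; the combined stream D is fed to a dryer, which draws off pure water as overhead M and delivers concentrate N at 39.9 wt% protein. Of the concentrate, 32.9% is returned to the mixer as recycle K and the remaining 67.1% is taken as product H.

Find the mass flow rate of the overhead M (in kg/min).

621.4 kg/min

Overall protein balance (none leaves overhead): protein in fresh feed = protein in product, i.e. 1012×0.154 = (1−0.329)·N·0.399.
N = 155.85/(0.399×0.671) = 582.11 kg/min.
Recycle K = 0.329×582.11 = 191.51 kg/min.
Combined feed D = 1012 + 191.51 = 1203.5 kg/min.
Overhead M = D − N = 1203.5 − 582.11 = 621.4 kg/min.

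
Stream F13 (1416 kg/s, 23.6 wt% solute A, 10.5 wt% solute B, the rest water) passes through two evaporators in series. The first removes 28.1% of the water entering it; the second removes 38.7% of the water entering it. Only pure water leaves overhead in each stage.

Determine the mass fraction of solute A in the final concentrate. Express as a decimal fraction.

0.3737

water in feed = 1416×0.659 = 933.14 kg/s.
After stage 1: water left = (1−0.281)×933.14 = 670.93; stream total = 1153.8 kg/s.
After stage 2: water left = (1−0.387)×670.93 = 411.28; final concentrate = 894.14 kg/s.
solute A fraction = 334.18/894.14 = 0.3737.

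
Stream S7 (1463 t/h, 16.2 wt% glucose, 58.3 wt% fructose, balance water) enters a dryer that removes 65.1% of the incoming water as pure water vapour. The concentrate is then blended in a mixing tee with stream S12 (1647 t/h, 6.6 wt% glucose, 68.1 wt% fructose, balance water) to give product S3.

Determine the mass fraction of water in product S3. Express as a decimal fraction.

Vapour removed = 0.651×0.255×1463 = 242.87 t/h; concentrate = 1220.1 t/h.
water reaching the mixer = 130.2 (from concentrate) + 1647×0.253 = 546.89 t/h.
Product flow = 1220.1 + 1647 = 2867.1 t/h; water fraction = 0.1907.

0.1907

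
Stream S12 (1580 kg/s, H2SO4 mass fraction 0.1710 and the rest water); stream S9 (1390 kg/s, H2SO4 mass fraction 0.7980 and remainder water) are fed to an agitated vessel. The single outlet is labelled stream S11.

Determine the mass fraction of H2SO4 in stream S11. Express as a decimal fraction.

Total flow out = 1580 + 1390 = 2970 kg/s.
H2SO4 in = 1580×0.171 + 1390×0.798 = 1379.4 kg/s.
H2SO4 mass fraction in S11 = 1379.4/2970 = 0.4644.

0.4644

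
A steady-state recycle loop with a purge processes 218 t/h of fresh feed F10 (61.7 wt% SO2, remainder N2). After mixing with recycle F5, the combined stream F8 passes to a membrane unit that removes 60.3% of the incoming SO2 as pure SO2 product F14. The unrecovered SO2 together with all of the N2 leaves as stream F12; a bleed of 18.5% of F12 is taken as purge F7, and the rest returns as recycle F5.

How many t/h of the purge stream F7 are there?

98.1 t/h

N2 enters only via F10 and leaves only via the purge: 218×0.383 = 0.185×(N2 in F12), and the membrane unit passes all N2, so N2 in F8 = N2 in F12 = 451.32 t/h.
SO2 in F8: m_A = 218×0.617 + (1−0.185)·(1−0.603)·m_A, so m_A = 134.51/0.6764 = 198.84 t/h.
F12 = (1−0.603)×198.84 + 451.32 = 530.26 t/h.
Purge F7 = 0.185×530.26 = 98.098 t/h.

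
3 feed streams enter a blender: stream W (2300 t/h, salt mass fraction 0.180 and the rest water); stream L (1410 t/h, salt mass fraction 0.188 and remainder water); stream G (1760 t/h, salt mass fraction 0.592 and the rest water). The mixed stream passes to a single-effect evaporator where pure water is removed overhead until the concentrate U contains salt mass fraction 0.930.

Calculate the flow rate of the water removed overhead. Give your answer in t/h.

3619 t/h

salt entering = 2300×0.180 + 1410×0.188 + 1760×0.592 = 1721 t/h.
All salt reports to U, so U = 1721/0.930 = 1850.5 t/h.
Total feed = 5470 t/h; overhead = 5470 − 1850.5 = 3619.5 t/h.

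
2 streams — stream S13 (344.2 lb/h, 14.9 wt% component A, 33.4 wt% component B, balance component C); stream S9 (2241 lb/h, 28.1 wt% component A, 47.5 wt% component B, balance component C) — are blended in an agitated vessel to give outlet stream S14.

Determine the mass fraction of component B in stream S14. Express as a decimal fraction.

Total flow out = 344.2 + 2241 = 2585.2 lb/h.
component B in = 344.2×0.334 + 2241×0.475 = 1179.4 lb/h.
component B mass fraction in S14 = 1179.4/2585.2 = 0.456.

0.456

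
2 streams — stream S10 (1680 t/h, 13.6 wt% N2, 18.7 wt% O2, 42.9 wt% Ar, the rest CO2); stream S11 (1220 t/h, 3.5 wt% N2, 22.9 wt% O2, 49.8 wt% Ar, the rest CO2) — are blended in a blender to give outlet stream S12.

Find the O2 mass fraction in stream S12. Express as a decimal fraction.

0.2047

Total flow out = 1680 + 1220 = 2900 t/h.
O2 in = 1680×0.187 + 1220×0.229 = 593.54 t/h.
O2 mass fraction in S12 = 593.54/2900 = 0.2047.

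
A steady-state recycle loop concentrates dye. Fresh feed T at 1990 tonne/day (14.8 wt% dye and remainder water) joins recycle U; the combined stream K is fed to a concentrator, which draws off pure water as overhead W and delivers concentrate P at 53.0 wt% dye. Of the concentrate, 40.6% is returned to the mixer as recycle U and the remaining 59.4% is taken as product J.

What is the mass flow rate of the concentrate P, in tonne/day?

Overall dye balance (none leaves overhead): dye in fresh feed = dye in product, i.e. 1990×0.148 = (1−0.406)·P·0.530.
P = 294.52/(0.530×0.594) = 935.52 tonne/day.

935.5 tonne/day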